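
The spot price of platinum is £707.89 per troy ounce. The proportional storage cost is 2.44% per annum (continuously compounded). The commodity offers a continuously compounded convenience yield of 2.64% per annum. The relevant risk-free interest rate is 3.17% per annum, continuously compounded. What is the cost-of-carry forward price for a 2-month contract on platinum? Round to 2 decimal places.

Net carry = r + u − y = 0.0317 + 0.0244 − 0.0264 = 0.0297
F = S·e^((r+u−y)T) = 707.89 · e^(0.0297 × 2/12) = 707.89 · e^0.004950
= 707.89 × 1.004962 = £711.40 per troy ounce

£711.40 per troy ounce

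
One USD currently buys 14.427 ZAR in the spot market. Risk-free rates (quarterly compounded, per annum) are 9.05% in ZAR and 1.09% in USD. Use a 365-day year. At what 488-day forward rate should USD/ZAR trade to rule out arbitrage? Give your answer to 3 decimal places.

16.026

By covered interest parity, F = S · (1+r_ZAR/4)^(4T) / (1+r_USD/4)^(4T)
= 14.427 × 1.127101 / 1.014660 = 14.427 × 1.110816
F = 16.026 ZAR per USD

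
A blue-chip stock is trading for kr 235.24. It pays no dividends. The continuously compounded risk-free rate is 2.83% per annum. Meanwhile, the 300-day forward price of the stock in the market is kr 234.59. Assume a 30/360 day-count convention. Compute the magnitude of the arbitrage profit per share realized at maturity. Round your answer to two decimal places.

Fair forward: F* = S·e^(carry·T), with carry = r = 0.0283
F* = 235.24 · e^(0.0283 × 300/360) = 235.24 · e^0.023583 = 235.24 × 1.023863 = kr 240.8535
Market kr 234.59 < fair kr 240.8535: forward underpriced → reverse cash-and-carry (short spot, go long the forward).
At maturity, profit = |F_mkt − F*| = |234.59 − 240.8535| = kr 6.26 per share

kr 6.26 per share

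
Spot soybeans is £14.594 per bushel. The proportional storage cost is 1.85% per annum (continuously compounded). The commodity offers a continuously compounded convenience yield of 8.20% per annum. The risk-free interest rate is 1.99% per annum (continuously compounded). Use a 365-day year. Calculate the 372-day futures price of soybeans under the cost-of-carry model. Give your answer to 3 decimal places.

£13.960 per bushel

Net carry = r + u − y = 0.0199 + 0.0185 − 0.0820 = -0.0436
F = S·e^((r+u−y)T) = 14.594 · e^(-0.0436 × 372/365) = 14.594 · e^-0.044436
= 14.594 × 0.956537 = £13.960 per bushel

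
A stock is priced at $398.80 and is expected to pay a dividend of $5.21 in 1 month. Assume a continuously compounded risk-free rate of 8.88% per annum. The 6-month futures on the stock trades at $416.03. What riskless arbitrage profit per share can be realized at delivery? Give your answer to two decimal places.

PV(dividends) I = 5.21·e^(−0.0888·1/12) = 5.1716
Fair futures F* = (S − I)·e^(rT) = (398.80 − 5.1716)·e^0.044400 = 393.6284 × 1.045400 = 411.4991
Market $416.03 > fair 411.4991: forward overpriced → cash-and-carry (borrow at r, buy the stock and collect the dividends, short the forward).
Profit at T = |F_mkt − F*| = |416.03 − 411.4991| = $4.53 per share

$4.53 per share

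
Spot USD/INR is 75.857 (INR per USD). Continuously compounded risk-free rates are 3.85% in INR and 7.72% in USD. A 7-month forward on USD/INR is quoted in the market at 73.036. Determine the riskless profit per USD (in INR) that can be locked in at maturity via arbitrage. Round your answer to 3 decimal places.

Fair forward: F* = S·e^(carry·T), with carry = (r_INR − r_USD) = 0.0385 − 0.0772 = -0.0387
F* = 75.857 · e^(-0.0387 × 7/12) = 75.857 · e^-0.022575 = 75.857 × 0.977678 = 74.1637
Market 73.036 < fair 74.1637: forward underpriced → reverse cash-and-carry (short spot, go long the forward).
At maturity, profit = |F_mkt − F*| = |73.036 − 74.1637| = 1.128 per USD (in INR)

1.128 per USD (in INR)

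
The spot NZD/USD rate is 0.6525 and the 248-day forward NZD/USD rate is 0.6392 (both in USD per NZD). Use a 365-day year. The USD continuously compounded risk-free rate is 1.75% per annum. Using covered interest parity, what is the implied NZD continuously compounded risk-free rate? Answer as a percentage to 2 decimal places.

4.78%

F = S·e^((r_USD − r_NZD)T) ⇒ r_NZD = r_USD − ln(F/S)/T
ln(0.6392/0.6525) = -0.020594; /(248/365) = -0.030310
r_NZD = 0.0175 + 0.030310 = 0.047810
r_NZD = 4.78%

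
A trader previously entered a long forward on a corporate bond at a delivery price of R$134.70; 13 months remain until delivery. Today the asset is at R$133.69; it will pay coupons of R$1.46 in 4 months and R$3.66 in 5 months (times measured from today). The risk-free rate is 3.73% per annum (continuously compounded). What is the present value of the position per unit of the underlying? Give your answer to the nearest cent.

-R$0.72

PV(remaining coupons) I = 1.46·e^(−0.0373·4/12) + 3.66·e^(−0.0373·5/12) = 5.0455
Current forward F = (S − I)·e^(rT) = (133.69 − 5.0455)·e^(0.0373·13/12) = 128.6445 × 1.041236 = 133.9493
Value (long) = (F − K)·e^(−rT) = (133.9493 − 134.70) × 0.960397 = -0.7210
Value = -R$0.72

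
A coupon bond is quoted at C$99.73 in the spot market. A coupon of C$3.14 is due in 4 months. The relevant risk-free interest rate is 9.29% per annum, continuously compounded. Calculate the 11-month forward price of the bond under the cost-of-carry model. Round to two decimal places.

C$105.28

PV(coupons) I = 3.14·e^(−0.0929·4/12)
I = 3.0443
F = (S − I)·e^(rT) = (99.73 − 3.0443) · e^(0.0929·11/12)
= 96.6857 · e^0.085158 = 96.6857 × 1.088889 = C$105.28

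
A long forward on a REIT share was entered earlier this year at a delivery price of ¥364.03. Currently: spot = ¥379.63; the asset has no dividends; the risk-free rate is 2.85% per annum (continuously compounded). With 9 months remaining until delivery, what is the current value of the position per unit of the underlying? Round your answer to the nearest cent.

¥23.30

Current fair forward for the remaining 9 months: F = S·e^(r·T), r = 0.0285
F = 379.63 · e^(0.0285 × 9/12) = 379.63 × 1.021605 = 387.8319
Value of long forward = (F − K)·e^(−rT) = (387.8319 − 364.03) · e^(−0.0285·9/12)
= 23.8019 × 0.978852 = 23.30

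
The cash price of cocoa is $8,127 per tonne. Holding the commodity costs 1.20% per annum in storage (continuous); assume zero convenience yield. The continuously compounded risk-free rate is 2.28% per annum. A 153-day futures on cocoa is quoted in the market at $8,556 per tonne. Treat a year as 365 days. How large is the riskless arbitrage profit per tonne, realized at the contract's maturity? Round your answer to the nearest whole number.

Fair futures: F* = S·e^(carry·T), with carry = (r + u) = 0.0228 + 0.0120 = 0.0348
F* = 8127 · e^(0.0348 × 153/365) = 8127 · e^0.014587 = 8127 × 1.014694 = $8246.4181
Market $8556 > fair $8246.4181: forward overpriced → cash-and-carry (buy spot, short the forward).
At maturity, profit = |F_mkt − F*| = |8556 − 8246.4181| = $310 per tonne

$310 per tonne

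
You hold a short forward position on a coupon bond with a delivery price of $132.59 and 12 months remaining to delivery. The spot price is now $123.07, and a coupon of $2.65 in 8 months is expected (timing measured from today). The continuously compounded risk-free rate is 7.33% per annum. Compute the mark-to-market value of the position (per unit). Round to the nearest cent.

$2.67

PV(remaining coupons) I = 2.65·e^(−0.0733·8/12) = 2.5236
Current forward F = (S − I)·e^(rT) = (123.07 − 2.5236)·e^(0.0733·12/12) = 120.5464 × 1.076053 = 129.7143
Value (long) = (F − K)·e^(−rT) = (129.7143 − 132.59) × 0.929322 = -2.6725
Short position value = −(long value) = $2.67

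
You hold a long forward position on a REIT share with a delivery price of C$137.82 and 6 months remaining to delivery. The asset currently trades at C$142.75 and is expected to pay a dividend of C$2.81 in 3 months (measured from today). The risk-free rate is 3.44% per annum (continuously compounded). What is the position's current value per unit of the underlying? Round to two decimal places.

C$4.49

PV(remaining dividends) I = 2.81·e^(−0.0344·3/12) = 2.7859
Current forward F = (S − I)·e^(rT) = (142.75 − 2.7859)·e^(0.0344·6/12) = 139.9641 × 1.017349 = 142.3923
Value (long) = (F − K)·e^(−rT) = (142.3923 − 137.82) × 0.982947 = 4.4943
Value = C$4.49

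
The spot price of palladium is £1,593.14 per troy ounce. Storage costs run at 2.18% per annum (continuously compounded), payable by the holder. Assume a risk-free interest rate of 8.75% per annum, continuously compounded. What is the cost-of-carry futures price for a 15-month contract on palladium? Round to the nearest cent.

Net carry = r + u − y = 0.0875 + 0.0218 − 0.0000 = 0.1093
F = S·e^((r+u−y)T) = 1593.14 · e^(0.1093 × 15/12) = 1593.14 · e^0.13662500
= 1593.14 × 1.14639817 = £1,826.37 per troy ounce

£1,826.37 per troy ounce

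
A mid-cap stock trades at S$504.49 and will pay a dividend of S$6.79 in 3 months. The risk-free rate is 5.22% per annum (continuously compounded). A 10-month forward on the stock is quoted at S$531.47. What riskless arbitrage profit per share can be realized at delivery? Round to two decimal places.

PV(dividends) I = 6.79·e^(−0.0522·3/12) = 6.7020
Fair forward F* = (S − I)·e^(rT) = (504.49 − 6.7020)·e^0.043500 = 497.7880 × 1.044460 = 519.9197
Market S$531.47 > fair 519.9197: forward overpriced → cash-and-carry (borrow at r, buy the stock and collect the dividends, short the forward).
Profit at T = |F_mkt − F*| = |531.47 − 519.9197| = S$11.55 per share

S$11.55 per share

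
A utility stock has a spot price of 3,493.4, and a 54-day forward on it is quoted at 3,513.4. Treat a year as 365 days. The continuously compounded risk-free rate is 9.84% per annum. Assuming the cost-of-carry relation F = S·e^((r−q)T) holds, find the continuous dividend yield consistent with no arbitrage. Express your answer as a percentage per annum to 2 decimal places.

From F = S·e^((r−q)T): (r − q) = ln(F/S)/T
ln(3513.4/3493.4) = ln(1.005725) = 0.005709
(r − q) = 0.005709 / (54/365) = 0.038589
q = r − ln(F/S)/T = 0.0984 − 0.038589 = 0.059811
q = 5.98%

5.98%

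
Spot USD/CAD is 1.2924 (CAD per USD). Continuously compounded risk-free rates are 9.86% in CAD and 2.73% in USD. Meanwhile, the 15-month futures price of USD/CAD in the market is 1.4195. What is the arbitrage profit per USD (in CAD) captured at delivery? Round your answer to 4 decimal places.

0.0066 per USD (in CAD)

Fair futures: F* = S·e^(carry·T), with carry = (r_CAD − r_USD) = 0.0986 − 0.0273 = 0.0713
F* = 1.2924 · e^(0.0713 × 15/12) = 1.2924 · e^0.089125 = 1.2924 × 1.093217 = 1.4129
Market 1.4195 > fair 1.4129: forward overpriced → cash-and-carry (buy spot, short the forward).
At maturity, profit = |F_mkt − F*| = |1.4195 − 1.4129| = 0.0066 per USD (in CAD)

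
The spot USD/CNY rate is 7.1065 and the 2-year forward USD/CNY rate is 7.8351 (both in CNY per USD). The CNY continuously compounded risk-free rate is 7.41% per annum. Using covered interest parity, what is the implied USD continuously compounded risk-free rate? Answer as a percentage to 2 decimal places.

F = S·e^((r_CNY − r_USD)T) ⇒ r_USD = r_CNY − ln(F/S)/T
ln(7.8351/7.1065) = 0.097604; /(2) = 0.048802
r_USD = 0.0741 − 0.048802 = 0.025298
r_USD = 2.53%

2.53%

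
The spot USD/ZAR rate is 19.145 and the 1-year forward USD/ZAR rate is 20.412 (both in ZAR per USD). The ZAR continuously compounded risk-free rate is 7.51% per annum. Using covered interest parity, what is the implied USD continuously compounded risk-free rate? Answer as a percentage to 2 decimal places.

1.10%

F = S·e^((r_ZAR − r_USD)T) ⇒ r_USD = r_ZAR − ln(F/S)/T
ln(20.412/19.145) = 0.064081; /(1) = 0.064081
r_USD = 0.0751 − 0.064081 = 0.011019
r_USD = 1.10%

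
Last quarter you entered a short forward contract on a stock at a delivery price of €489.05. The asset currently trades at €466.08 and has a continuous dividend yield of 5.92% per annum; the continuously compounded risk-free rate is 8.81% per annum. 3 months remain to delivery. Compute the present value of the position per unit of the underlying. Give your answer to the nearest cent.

€19.16

Current fair forward for the remaining 3 months: F = S·e^((r − q)·T), (r − q) = 0.0881 − 0.0592 = 0.0289
F = 466.08 · e^(0.0289 × 3/12) = 466.08 × 1.007251 = 469.4595
Value of long forward = (F − K)·e^(−rT) = (469.4595 − 489.05) · e^(−0.0881·3/12)
= -19.5905 × 0.978216 = -19.16
Short position value = −(long value) = €19.16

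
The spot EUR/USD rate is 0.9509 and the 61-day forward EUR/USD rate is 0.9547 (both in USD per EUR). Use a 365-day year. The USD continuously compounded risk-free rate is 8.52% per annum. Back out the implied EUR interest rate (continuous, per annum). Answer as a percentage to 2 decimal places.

6.13%

F = S·e^((r_USD − r_EUR)T) ⇒ r_EUR = r_USD − ln(F/S)/T
ln(0.9547/0.9509) = 0.003988; /(61/365) = 0.023863
r_EUR = 0.0852 − 0.023863 = 0.061337
r_EUR = 6.13%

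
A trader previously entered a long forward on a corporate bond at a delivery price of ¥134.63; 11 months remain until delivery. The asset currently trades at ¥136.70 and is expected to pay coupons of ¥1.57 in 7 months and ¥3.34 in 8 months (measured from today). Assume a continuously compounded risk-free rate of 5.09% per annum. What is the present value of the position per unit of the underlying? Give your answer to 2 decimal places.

¥3.45

PV(remaining coupons) I = 1.57·e^(−0.0509·7/12) + 3.34·e^(−0.0509·8/12) = 4.7526
Current forward F = (S − I)·e^(rT) = (136.70 − 4.7526)·e^(0.0509·11/12) = 131.9474 × 1.047764 = 138.2497
Value (long) = (F − K)·e^(−rT) = (138.2497 − 134.63) × 0.954413 = 3.4547
Value = ¥3.45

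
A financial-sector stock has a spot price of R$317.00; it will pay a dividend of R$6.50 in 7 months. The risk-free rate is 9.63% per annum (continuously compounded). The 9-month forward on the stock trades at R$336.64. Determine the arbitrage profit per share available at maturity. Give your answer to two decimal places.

R$2.50 per share

PV(dividends) I = 6.50·e^(−0.0963·7/12) = 6.1449
Fair forward F* = (S − I)·e^(rT) = (317.00 − 6.1449)·e^0.072225 = 310.8551 × 1.074897 = 334.1372
Market R$336.64 > fair 334.1372: forward overpriced → cash-and-carry (borrow at r, buy the stock and collect the dividends, short the forward).
Profit at T = |F_mkt − F*| = |336.64 − 334.1372| = R$2.50 per share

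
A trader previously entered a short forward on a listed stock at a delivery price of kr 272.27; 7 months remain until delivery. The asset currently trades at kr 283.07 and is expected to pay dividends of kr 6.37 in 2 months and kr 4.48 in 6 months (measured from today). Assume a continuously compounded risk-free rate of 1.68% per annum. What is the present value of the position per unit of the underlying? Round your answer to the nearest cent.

-kr 2.66

PV(remaining dividends) I = 6.37·e^(−0.0168·2/12) + 4.48·e^(−0.0168·6/12) = 10.7947
Current forward F = (S − I)·e^(rT) = (283.07 − 10.7947)·e^(0.0168·7/12) = 272.2753 × 1.009848 = 274.9567
Value (long) = (F − K)·e^(−rT) = (274.9567 − 272.27) × 0.990248 = 2.6605
Short position value = −(long value) = -kr 2.66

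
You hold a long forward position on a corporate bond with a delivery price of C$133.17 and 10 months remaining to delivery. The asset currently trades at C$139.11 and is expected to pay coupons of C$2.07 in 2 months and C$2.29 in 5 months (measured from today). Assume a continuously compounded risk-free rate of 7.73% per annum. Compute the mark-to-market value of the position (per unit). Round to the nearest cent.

C$9.99

PV(remaining coupons) I = 2.07·e^(−0.0773·2/12) + 2.29·e^(−0.0773·5/12) = 4.2609
Current forward F = (S − I)·e^(rT) = (139.11 − 4.2609)·e^(0.0773·10/12) = 134.8491 × 1.066537 = 143.8216
Value (long) = (F − K)·e^(−rT) = (143.8216 − 133.17) × 0.937614 = 9.9871
Value = C$9.99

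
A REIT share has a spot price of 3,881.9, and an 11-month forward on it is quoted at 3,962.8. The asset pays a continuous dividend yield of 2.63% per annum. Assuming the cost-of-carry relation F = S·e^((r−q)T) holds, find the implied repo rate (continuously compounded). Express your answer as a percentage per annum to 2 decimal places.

From F = S·e^((r−q)T): (r − q) = ln(F/S)/T
ln(3962.8/3881.9) = ln(1.020840) = 0.020626
(r − q) = 0.020626 / (11/12) = 0.022501
r = ln(F/S)/T + q = 0.022501 + 0.0263 = 0.048801
r = 4.88%

4.88%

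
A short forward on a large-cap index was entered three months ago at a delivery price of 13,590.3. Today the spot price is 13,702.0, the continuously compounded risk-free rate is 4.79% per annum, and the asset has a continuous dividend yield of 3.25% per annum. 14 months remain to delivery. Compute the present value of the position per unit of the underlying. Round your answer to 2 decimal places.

Current fair forward for the remaining 14 months: F = S·e^((r − q)·T), (r − q) = 0.0479 − 0.0325 = 0.0154
F = 13702.0 · e^(0.0154 × 14/12) = 13702.0 × 1.01812904 = 13950.4041
Value of long forward = (F − K)·e^(−rT) = (13950.4041 − 13590.3) · e^(−0.0479·14/12)
= 360.1041 × 0.94564946 = 340.53
Short position value = −(long value) = -340.53

-340.53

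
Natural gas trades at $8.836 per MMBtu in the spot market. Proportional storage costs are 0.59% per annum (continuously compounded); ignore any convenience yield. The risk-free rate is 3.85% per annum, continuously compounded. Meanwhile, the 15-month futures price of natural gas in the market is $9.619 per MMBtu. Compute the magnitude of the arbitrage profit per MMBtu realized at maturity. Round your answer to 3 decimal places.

Fair futures: F* = S·e^(carry·T), with carry = (r + u) = 0.0385 + 0.0059 = 0.0444
F* = 8.836 · e^(0.0444 × 15/12) = 8.836 · e^0.055500 = 8.836 × 1.057069 = $9.3403
Market $9.619 > fair $9.3403: forward overpriced → cash-and-carry (buy spot, short the forward).
At maturity, profit = |F_mkt − F*| = |9.619 − 9.3403| = $0.279 per MMBtu

$0.279 per MMBtu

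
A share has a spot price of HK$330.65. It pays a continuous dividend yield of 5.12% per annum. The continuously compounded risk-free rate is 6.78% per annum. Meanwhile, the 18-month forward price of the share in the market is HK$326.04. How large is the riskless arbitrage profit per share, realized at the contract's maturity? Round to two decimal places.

HK$12.95 per share

Fair forward: F* = S·e^(carry·T), with carry = (r − q) = 0.0678 − 0.0512 = 0.0166
F* = 330.65 · e^(0.0166 × 18/12) = 330.65 · e^0.024900 = 330.65 × 1.025213 = HK$338.9867
Market HK$326.04 < fair HK$338.9867: forward underpriced → reverse cash-and-carry (short spot, go long the forward).
At maturity, profit = |F_mkt − F*| = |326.04 − 338.9867| = HK$12.95 per share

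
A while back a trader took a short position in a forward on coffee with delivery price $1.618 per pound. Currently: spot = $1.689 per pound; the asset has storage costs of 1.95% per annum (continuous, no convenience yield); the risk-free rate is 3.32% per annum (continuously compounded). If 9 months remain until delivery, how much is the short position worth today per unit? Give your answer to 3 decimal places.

-$0.136 per pound

Current fair forward for the remaining 9 months: F = S·e^((r + u)·T), (r + u) = 0.0332 + 0.0195 = 0.0527
F = 1.689 · e^(0.0527 × 9/12) = 1.689 × 1.040317 = 1.7571
Value of long forward = (F − K)·e^(−rT) = (1.7571 − 1.618) · e^(−0.0332·9/12)
= 0.1391 × 0.975407 = 0.136
Short position value = −(long value) = -$0.136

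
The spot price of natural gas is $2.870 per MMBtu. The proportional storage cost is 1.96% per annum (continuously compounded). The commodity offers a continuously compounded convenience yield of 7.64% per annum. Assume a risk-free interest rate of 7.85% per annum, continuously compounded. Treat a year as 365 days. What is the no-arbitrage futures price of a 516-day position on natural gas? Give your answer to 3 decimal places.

$2.959 per MMBtu

Net carry = r + u − y = 0.0785 + 0.0196 − 0.0764 = 0.0217
F = S·e^((r+u−y)T) = 2.870 · e^(0.0217 × 516/365) = 2.870 · e^0.030677
= 2.870 × 1.031152 = $2.959 per MMBtu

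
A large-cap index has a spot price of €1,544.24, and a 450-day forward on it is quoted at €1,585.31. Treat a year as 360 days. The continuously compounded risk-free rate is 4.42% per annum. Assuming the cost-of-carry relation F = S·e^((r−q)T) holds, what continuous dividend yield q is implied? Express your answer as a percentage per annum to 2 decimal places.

2.32%

From F = S·e^((r−q)T): (r − q) = ln(F/S)/T
ln(1585.31/1544.24) = ln(1.026596) = 0.026248
(r − q) = 0.026248 / (450/360) = 0.020998
q = r − ln(F/S)/T = 0.0442 − 0.020998 = 0.023202
q = 2.32%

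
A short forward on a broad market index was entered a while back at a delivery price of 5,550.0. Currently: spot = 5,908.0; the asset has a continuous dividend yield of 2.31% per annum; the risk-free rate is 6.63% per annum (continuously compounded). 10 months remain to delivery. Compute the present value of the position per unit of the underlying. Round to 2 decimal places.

Current fair forward for the remaining 10 months: F = S·e^((r − q)·T), (r − q) = 0.0663 − 0.0231 = 0.0432
F = 5908.0 · e^(0.0432 × 10/12) = 5908.0 × 1.03665585 = 6124.5628
Value of long forward = (F − K)·e^(−rT) = (6124.5628 − 5550.0) · e^(−0.0663·10/12)
= 574.5628 × 0.94624856 = 543.68
Short position value = −(long value) = -543.68

-543.68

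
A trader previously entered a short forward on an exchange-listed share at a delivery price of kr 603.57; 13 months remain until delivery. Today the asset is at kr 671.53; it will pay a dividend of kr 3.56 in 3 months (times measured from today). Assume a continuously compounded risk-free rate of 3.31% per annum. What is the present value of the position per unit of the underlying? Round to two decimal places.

PV(remaining dividends) I = 3.56·e^(−0.0331·3/12) = 3.5307
Current forward F = (S − I)·e^(rT) = (671.53 − 3.5307)·e^(0.0331·13/12) = 667.9993 × 1.036509 = 692.3873
Value (long) = (F − K)·e^(−rT) = (692.3873 − 603.57) × 0.964777 = 85.6889
Short position value = −(long value) = -kr 85.69

-kr 85.69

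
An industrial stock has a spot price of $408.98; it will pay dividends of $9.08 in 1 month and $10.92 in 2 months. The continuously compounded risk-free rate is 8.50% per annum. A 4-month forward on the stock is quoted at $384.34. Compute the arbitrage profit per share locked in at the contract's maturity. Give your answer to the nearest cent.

$16.04 per share

PV(dividends) I = 9.08·e^(−0.0850·1/12) + 10.92·e^(−0.0850·2/12) = 19.7823
Fair forward F* = (S − I)·e^(rT) = (408.98 − 19.7823)·e^0.028333 = 389.1977 × 1.028738 = 400.3825
Market $384.34 < fair 400.3825: forward underpriced → reverse cash-and-carry (short the stock, invest proceeds at r, pay the dividends, go long the forward).
Profit at T = |F_mkt − F*| = |384.34 − 400.3825| = $16.04 per share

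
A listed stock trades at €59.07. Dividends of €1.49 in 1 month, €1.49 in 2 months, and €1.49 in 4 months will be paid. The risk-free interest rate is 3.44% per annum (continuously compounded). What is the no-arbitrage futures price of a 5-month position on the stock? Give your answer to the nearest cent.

PV(dividends) I = 1.49·e^(−0.0344·1/12) + 1.49·e^(−0.0344·2/12) + 1.49·e^(−0.0344·4/12)
I = 1.4857 + 1.4815 + 1.4730 = 4.4402
F = (S − I)·e^(rT) = (59.07 − 4.4402) · e^(0.0344·5/12)
= 54.6298 · e^0.014333 = 54.6298 × 1.014436 = €55.42

€55.42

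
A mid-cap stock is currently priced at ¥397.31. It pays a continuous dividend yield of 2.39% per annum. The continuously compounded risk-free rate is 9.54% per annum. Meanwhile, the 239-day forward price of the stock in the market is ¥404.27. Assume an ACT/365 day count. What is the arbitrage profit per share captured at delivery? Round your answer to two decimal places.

¥12.08 per share

Fair forward: F* = S·e^(carry·T), with carry = (r − q) = 0.0954 − 0.0239 = 0.0715
F* = 397.31 · e^(0.0715 × 239/365) = 397.31 · e^0.046818 = 397.31 × 1.047931 = ¥416.3535
Market ¥404.27 < fair ¥416.3535: forward underpriced → reverse cash-and-carry (short spot, go long the forward).
At maturity, profit = |F_mkt − F*| = |404.27 − 416.3535| = ¥12.08 per share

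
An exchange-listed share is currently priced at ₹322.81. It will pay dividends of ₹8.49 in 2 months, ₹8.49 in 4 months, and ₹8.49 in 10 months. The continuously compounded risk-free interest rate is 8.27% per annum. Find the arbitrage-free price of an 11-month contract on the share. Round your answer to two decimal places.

₹321.74

PV(dividends) I = 8.49·e^(−0.0827·2/12) + 8.49·e^(−0.0827·4/12) + 8.49·e^(−0.0827·10/12)
I = 8.3738 + 8.2592 + 7.9246 = 24.5576
F = (S − I)·e^(rT) = (322.81 − 24.5576) · e^(0.0827·11/12)
= 298.2524 · e^0.075808 = 298.2524 × 1.078755 = ₹321.74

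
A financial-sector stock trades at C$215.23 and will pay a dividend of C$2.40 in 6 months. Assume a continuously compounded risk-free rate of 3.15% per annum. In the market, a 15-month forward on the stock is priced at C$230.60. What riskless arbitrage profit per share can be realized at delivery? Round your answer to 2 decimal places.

C$9.18 per share

PV(dividends) I = 2.40·e^(−0.0315·6/12) = 2.3625
Fair forward F* = (S − I)·e^(rT) = (215.23 − 2.3625)·e^0.039375 = 212.8675 × 1.040160 = 221.4163
Market C$230.60 > fair 221.4163: forward overpriced → cash-and-carry (borrow at r, buy the stock and collect the dividends, short the forward).
Profit at T = |F_mkt − F*| = |230.60 − 221.4163| = C$9.18 per share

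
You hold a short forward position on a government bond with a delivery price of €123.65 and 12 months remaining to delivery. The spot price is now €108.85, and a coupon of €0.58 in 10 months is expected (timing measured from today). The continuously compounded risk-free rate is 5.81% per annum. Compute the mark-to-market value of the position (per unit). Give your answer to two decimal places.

€8.37

PV(remaining coupons) I = 0.58·e^(−0.0581·10/12) = 0.5526
Current forward F = (S − I)·e^(rT) = (108.85 − 0.5526)·e^(0.0581·12/12) = 108.2974 × 1.059821 = 114.7759
Value (long) = (F − K)·e^(−rT) = (114.7759 − 123.65) × 0.943556 = -8.3732
Short position value = −(long value) = €8.37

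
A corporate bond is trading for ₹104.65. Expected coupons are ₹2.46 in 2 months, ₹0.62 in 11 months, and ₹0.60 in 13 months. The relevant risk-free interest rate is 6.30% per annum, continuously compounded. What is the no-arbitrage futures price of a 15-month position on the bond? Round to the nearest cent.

₹109.35

PV(coupons) I = 2.46·e^(−0.0630·2/12) + 0.62·e^(−0.0630·11/12) + 0.60·e^(−0.0630·13/12)
I = 2.4343 + 0.5852 + 0.5604 = 3.5799
F = (S − I)·e^(rT) = (104.65 − 3.5799) · e^(0.0630·15/12)
= 101.0701 · e^0.078750 = 101.0701 × 1.081934 = ₹109.35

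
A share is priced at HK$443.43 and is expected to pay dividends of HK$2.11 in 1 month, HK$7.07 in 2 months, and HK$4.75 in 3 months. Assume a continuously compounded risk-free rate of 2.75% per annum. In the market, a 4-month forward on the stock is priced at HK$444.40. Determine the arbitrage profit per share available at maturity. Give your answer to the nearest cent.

PV(dividends) I = 2.11·e^(−0.0275·1/12) + 7.07·e^(−0.0275·2/12) + 4.75·e^(−0.0275·3/12) = 13.8603
Fair forward F* = (S − I)·e^(rT) = (443.43 − 13.8603)·e^0.009167 = 429.5697 × 1.009209 = 433.5256
Market HK$444.40 > fair 433.5256: forward overpriced → cash-and-carry (borrow at r, buy the stock and collect the dividends, short the forward).
Profit at T = |F_mkt − F*| = |444.40 − 433.5256| = HK$10.87 per share

HK$10.87 per share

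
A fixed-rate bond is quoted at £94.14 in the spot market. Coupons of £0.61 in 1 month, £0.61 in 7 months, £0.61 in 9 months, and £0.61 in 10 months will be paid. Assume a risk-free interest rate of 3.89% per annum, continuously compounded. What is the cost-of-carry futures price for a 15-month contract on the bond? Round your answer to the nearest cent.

£96.32

PV(coupons) I = 0.61·e^(−0.0389·1/12) + 0.61·e^(−0.0389·7/12) + 0.61·e^(−0.0389·9/12) + 0.61·e^(−0.0389·10/12)
I = 0.6080 + 0.5963 + 0.5925 + 0.5905 = 2.3873
F = (S − I)·e^(rT) = (94.14 − 2.3873) · e^(0.0389·15/12)
= 91.7527 · e^0.048625 = 91.7527 × 1.049827 = £96.32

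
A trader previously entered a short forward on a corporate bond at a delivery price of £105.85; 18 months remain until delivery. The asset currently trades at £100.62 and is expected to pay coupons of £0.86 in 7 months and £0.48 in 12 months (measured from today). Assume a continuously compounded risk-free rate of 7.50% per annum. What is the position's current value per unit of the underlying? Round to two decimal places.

PV(remaining coupons) I = 0.86·e^(−0.0750·7/12) + 0.48·e^(−0.0750·12/12) = 1.2685
Current forward F = (S − I)·e^(rT) = (100.62 − 1.2685)·e^(0.0750·18/12) = 99.3515 × 1.119072 = 111.1815
Value (long) = (F − K)·e^(−rT) = (111.1815 − 105.85) × 0.893597 = 4.7642
Short position value = −(long value) = -£4.76

-£4.76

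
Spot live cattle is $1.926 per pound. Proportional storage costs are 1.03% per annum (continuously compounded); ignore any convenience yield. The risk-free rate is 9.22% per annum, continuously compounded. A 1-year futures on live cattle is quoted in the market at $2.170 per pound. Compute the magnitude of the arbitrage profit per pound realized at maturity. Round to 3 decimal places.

Fair futures: F* = S·e^(carry·T), with carry = (r + u) = 0.0922 + 0.0103 = 0.1025
F* = 1.926 · e^(0.1025 × 1) = 1.926 · e^0.102500 = 1.926 × 1.107937 = $2.1339
Market $2.170 > fair $2.1339: forward overpriced → cash-and-carry (buy spot, short the forward).
At maturity, profit = |F_mkt − F*| = |2.170 − 2.1339| = $0.036 per pound

$0.036 per pound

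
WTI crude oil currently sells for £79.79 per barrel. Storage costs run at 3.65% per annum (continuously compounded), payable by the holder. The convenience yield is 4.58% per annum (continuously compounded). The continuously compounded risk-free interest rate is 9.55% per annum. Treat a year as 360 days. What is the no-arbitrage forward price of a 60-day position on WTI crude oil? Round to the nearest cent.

Net carry = r + u − y = 0.0955 + 0.0365 − 0.0458 = 0.0862
F = S·e^((r+u−y)T) = 79.79 · e^(0.0862 × 60/360) = 79.79 · e^0.014367
= 79.79 × 1.014471 = £80.94 per barrel

£80.94 per barrel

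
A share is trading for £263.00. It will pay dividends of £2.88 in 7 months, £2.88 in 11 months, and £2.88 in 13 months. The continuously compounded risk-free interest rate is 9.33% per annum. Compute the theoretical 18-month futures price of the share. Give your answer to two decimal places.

£293.33

PV(dividends) I = 2.88·e^(−0.0933·7/12) + 2.88·e^(−0.0933·11/12) + 2.88·e^(−0.0933·13/12)
I = 2.7274 + 2.6439 + 2.6031 = 7.9744
F = (S − I)·e^(rT) = (263.00 − 7.9744) · e^(0.0933·18/12)
= 255.0256 · e^0.139950 = 255.0256 × 1.150216 = £293.33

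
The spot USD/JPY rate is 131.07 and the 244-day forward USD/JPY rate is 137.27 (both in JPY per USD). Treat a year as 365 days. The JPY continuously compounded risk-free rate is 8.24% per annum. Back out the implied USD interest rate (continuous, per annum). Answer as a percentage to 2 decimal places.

F = S·e^((r_JPY − r_USD)T) ⇒ r_USD = r_JPY − ln(F/S)/T
ln(137.27/131.07) = 0.046218; /(244/365) = 0.069138
r_USD = 0.0824 − 0.069138 = 0.013262
r_USD = 1.33%

1.33%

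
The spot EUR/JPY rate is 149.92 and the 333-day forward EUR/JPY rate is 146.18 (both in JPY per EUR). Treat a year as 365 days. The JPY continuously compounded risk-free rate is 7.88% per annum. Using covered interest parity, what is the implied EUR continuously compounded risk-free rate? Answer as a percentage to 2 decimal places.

F = S·e^((r_JPY − r_EUR)T) ⇒ r_EUR = r_JPY − ln(F/S)/T
ln(146.18/149.92) = -0.025263; /(333/365) = -0.027691
r_EUR = 0.0788 + 0.027691 = 0.106491
r_EUR = 10.65%

10.65%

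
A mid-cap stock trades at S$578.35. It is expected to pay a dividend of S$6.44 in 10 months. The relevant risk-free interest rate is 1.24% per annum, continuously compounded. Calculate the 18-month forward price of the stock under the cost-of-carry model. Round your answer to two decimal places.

S$582.71

PV(dividends) I = 6.44·e^(−0.0124·10/12)
I = 6.3738
F = (S − I)·e^(rT) = (578.35 − 6.3738) · e^(0.0124·18/12)
= 571.9762 · e^0.018600 = 571.9762 × 1.018774 = S$582.71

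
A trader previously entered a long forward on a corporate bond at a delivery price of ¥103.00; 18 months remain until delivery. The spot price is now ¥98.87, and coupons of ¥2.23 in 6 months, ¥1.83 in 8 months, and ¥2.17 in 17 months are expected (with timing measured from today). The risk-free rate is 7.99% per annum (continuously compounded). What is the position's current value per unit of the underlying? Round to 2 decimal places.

PV(remaining coupons) I = 2.23·e^(−0.0799·6/12) + 1.83·e^(−0.0799·8/12) + 2.17·e^(−0.0799·17/12) = 5.8155
Current forward F = (S − I)·e^(rT) = (98.87 − 5.8155)·e^(0.0799·18/12) = 93.0545 × 1.127328 = 104.9029
Value (long) = (F − K)·e^(−rT) = (104.9029 − 103.00) × 0.887053 = 1.6880
Value = ¥1.69

¥1.69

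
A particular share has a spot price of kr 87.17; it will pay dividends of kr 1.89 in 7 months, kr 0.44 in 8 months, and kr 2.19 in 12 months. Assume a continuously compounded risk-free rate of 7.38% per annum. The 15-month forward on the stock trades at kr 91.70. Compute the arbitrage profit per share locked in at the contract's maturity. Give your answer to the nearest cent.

PV(dividends) I = 1.89·e^(−0.0738·7/12) + 0.44·e^(−0.0738·8/12) + 2.19·e^(−0.0738·12/12) = 4.2634
Fair forward F* = (S − I)·e^(rT) = (87.17 − 4.2634)·e^0.092250 = 82.9066 × 1.096639 = 90.9186
Market kr 91.70 > fair 90.9186: forward overpriced → cash-and-carry (borrow at r, buy the stock and collect the dividends, short the forward).
Profit at T = |F_mkt − F*| = |91.70 − 90.9186| = kr 0.78 per share

kr 0.78 per share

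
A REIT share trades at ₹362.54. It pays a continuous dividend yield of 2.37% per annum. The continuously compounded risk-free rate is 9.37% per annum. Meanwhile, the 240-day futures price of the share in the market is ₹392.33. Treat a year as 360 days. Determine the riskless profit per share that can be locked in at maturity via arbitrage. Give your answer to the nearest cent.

Fair futures: F* = S·e^(carry·T), with carry = (r − q) = 0.0937 − 0.0237 = 0.0700
F* = 362.54 · e^(0.0700 × 240/360) = 362.54 · e^0.046667 = 362.54 × 1.047773 = ₹379.8596
Market ₹392.33 > fair ₹379.8596: forward overpriced → cash-and-carry (buy spot, short the forward).
At maturity, profit = |F_mkt − F*| = |392.33 − 379.8596| = ₹12.47 per share

₹12.47 per share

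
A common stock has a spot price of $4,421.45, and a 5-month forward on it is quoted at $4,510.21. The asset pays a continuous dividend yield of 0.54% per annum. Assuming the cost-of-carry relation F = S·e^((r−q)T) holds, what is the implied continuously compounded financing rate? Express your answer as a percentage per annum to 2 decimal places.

From F = S·e^((r−q)T): (r − q) = ln(F/S)/T
ln(4510.21/4421.45) = ln(1.020075) = 0.019876
(r − q) = 0.019876 / (5/12) = 0.047702
r = ln(F/S)/T + q = 0.047702 + 0.0054 = 0.053102
r = 5.31%

5.31%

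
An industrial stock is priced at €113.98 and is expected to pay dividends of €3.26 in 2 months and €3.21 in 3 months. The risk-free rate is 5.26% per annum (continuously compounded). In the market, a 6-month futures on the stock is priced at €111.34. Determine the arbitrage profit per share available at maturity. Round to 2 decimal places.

PV(dividends) I = 3.26·e^(−0.0526·2/12) + 3.21·e^(−0.0526·3/12) = 6.3996
Fair futures F* = (S − I)·e^(rT) = (113.98 − 6.3996)·e^0.026300 = 107.5804 × 1.026649 = 110.4473
Market €111.34 > fair 110.4473: forward overpriced → cash-and-carry (borrow at r, buy the stock and collect the dividends, short the forward).
Profit at T = |F_mkt − F*| = |111.34 − 110.4473| = €0.89 per share

€0.89 per share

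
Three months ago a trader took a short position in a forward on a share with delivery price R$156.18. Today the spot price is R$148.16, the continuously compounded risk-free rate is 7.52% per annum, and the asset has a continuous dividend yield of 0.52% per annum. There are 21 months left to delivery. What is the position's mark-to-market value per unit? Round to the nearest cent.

Current fair forward for the remaining 21 months: F = S·e^((r − q)·T), (r − q) = 0.0752 − 0.0052 = 0.0700
F = 148.16 · e^(0.0700 × 21/12) = 148.16 × 1.130319 = 167.4681
Value of long forward = (F − K)·e^(−rT) = (167.4681 − 156.18) · e^(−0.0752·21/12)
= 11.2881 × 0.876692 = 9.90
Short position value = −(long value) = -R$9.90

-R$9.90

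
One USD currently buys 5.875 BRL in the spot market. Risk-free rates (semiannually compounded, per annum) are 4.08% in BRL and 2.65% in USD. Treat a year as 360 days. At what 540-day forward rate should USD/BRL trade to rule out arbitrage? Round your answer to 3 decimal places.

By covered interest parity, F = S · (1+r_BRL/2)^(2T) / (1+r_USD/2)^(2T)
= 5.875 × 1.062457 / 1.040279 = 5.875 × 1.021319
F = 6.000 BRL per USD

6.000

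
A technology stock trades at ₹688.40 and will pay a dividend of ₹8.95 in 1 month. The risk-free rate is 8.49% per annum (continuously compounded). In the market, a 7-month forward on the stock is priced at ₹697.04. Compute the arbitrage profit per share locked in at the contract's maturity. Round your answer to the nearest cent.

PV(dividends) I = 8.95·e^(−0.0849·1/12) = 8.8869
Fair forward F* = (S − I)·e^(rT) = (688.40 − 8.8869)·e^0.049525 = 679.5131 × 1.050772 = 714.0133
Market ₹697.04 < fair 714.0133: forward underpriced → reverse cash-and-carry (short the stock, invest proceeds at r, pay the dividends, go long the forward).
Profit at T = |F_mkt − F*| = |697.04 − 714.0133| = ₹16.97 per share

₹16.97 per share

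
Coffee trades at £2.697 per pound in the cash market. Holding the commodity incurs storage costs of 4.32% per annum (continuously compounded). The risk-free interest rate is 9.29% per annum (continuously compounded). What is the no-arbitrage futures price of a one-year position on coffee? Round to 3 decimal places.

£3.090 per pound

Net carry = r + u − y = 0.0929 + 0.0432 − 0.0000 = 0.1361
F = S·e^((r+u−y)T) = 2.697 · e^(0.1361 × 12/12) = 2.697 · e^0.136100
= 2.697 × 1.145796 = £3.090 per pound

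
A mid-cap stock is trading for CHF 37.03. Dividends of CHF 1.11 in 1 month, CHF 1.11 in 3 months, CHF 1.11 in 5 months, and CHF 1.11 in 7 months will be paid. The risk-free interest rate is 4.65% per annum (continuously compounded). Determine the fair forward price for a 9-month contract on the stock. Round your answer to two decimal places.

CHF 33.82

PV(dividends) I = 1.11·e^(−0.0465·1/12) + 1.11·e^(−0.0465·3/12) + 1.11·e^(−0.0465·5/12) + 1.11·e^(−0.0465·7/12)
I = 1.1057 + 1.0972 + 1.0887 + 1.0803 = 4.3719
F = (S − I)·e^(rT) = (37.03 − 4.3719) · e^(0.0465·9/12)
= 32.6581 · e^0.034875 = 32.6581 × 1.035490 = CHF 33.82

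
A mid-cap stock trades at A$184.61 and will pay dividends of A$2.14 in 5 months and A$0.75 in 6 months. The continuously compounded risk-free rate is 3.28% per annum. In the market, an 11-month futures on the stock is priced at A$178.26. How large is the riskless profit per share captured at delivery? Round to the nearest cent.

PV(dividends) I = 2.14·e^(−0.0328·5/12) + 0.75·e^(−0.0328·6/12) = 2.8488
Fair futures F* = (S − I)·e^(rT) = (184.61 − 2.8488)·e^0.030067 = 181.7612 × 1.030524 = 187.3093
Market A$178.26 < fair 187.3093: forward underpriced → reverse cash-and-carry (short the stock, invest proceeds at r, pay the dividends, go long the forward).
Profit at T = |F_mkt − F*| = |178.26 − 187.3093| = A$9.05 per share

A$9.05 per share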